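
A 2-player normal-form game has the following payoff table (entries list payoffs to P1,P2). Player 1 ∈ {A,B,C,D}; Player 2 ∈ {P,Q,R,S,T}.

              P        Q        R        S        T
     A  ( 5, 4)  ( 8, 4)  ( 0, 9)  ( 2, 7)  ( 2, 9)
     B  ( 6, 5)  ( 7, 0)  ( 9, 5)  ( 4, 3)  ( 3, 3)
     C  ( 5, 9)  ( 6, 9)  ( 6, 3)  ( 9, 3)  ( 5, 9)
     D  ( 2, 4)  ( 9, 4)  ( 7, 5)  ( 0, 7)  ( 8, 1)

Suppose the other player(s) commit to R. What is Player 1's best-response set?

u_1(A vs R) = 0
u_1(B vs R) = 9
u_1(C vs R) = 6
u_1(D vs R) = 7
max payoff 9 at {B}

argmax u_1 = {B}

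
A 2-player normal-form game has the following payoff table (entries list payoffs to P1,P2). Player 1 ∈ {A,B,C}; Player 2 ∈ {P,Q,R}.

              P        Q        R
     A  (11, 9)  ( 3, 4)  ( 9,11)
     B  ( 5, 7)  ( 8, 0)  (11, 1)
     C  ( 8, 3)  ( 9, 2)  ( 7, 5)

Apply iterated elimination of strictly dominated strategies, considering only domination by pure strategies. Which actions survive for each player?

P2 drop Q (P beats it: A:9>4 B:7>0 C:3>2)
P1 drop C (A beats it: P:11>8 R:9>7)
P1→{A,B} P2→{P,R}

Survivors P1:{A,B} P2:{P,R}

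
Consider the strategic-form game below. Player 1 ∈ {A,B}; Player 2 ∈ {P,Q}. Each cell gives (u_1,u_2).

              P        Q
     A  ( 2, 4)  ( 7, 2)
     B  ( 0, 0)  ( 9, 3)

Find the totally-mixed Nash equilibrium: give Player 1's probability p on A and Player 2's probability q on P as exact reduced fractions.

P1 indiff ⇒ q·2+(1-q)·7 = q·0+(1-q)·9 ⇒ q(2) = (1-q)(2) ⇒ q = 1/2
P2 indiff ⇒ p·4+(1-p)·0 = p·2+(1-p)·3 ⇒ p(2) = (1-p)(3) ⇒ p = 3/5

(p,q) = (3/5, 1/2)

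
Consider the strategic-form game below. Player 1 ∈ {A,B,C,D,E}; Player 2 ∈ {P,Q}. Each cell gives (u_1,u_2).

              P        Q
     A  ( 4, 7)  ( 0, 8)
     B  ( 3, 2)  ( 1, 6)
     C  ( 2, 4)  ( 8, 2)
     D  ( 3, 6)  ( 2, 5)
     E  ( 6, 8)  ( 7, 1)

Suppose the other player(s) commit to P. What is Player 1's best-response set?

argmax u_1 = {E}

u_1(A vs P) = 4
u_1(B vs P) = 3
u_1(C vs P) = 2
u_1(D vs P) = 3
u_1(E vs P) = 6
max payoff 6 at {E}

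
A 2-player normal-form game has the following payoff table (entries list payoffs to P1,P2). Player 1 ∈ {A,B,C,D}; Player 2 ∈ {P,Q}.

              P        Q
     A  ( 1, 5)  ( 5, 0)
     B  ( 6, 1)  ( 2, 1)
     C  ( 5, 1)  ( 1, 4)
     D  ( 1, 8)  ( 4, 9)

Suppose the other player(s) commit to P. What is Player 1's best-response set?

u_1(A vs P) = 1
u_1(B vs P) = 6
u_1(C vs P) = 5
u_1(D vs P) = 1
max payoff 6 at {B}

P1 best: {B}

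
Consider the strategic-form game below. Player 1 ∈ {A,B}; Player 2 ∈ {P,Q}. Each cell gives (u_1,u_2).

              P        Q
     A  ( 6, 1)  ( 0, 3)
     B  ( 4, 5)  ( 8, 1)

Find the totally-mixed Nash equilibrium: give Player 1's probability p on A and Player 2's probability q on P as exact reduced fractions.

P1 mixes 2/3 on A; P2 mixes 4/5 on P

P1 indiff ⇒ q·6+(1-q)·0 = q·4+(1-q)·8 ⇒ q(2) = (1-q)(8) ⇒ q = 4/5
P2 indiff ⇒ p·1+(1-p)·5 = p·3+(1-p)·1 ⇒ p(-2) = (1-p)(-4) ⇒ p = 2/3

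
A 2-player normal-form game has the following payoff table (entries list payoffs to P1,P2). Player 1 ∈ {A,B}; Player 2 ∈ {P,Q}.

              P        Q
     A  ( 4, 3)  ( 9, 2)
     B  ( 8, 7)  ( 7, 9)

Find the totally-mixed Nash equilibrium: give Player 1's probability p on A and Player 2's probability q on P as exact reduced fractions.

P1 indiff ⇒ q·4+(1-q)·9 = q·8+(1-q)·7 ⇒ q(-4) = (1-q)(-2) ⇒ q = 1/3
P2 indiff ⇒ p·3+(1-p)·7 = p·2+(1-p)·9 ⇒ p(1) = (1-p)(2) ⇒ p = 2/3

p=2/3, q=1/3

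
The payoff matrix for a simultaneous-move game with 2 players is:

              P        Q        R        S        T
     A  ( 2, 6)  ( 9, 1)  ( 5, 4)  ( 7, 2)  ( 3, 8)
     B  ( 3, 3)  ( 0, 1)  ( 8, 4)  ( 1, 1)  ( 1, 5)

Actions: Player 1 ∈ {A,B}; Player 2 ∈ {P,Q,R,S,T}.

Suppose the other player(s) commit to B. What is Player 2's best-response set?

argmax u_2 = {T}

u_2(P vs B) = 3
u_2(Q vs B) = 1
u_2(R vs B) = 4
u_2(S vs B) = 1
u_2(T vs B) = 5
max payoff 5 at {T}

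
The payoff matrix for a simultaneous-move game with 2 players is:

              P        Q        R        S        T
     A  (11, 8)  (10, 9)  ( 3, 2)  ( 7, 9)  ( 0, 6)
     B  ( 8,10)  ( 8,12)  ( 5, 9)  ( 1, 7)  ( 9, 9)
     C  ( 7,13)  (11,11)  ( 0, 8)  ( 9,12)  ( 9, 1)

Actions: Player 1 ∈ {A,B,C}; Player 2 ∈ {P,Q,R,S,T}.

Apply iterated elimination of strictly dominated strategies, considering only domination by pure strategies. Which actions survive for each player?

P2 drop R (P beats it: A:8>2 B:10>9 C:13>8)
P2 drop T (P beats it: A:8>6 B:10>9 C:13>1)
P1 drop B (A beats it: P:11>8 Q:10>8 S:7>1)
P1→{A,C} P2→{P,Q,S}

Survivors P1:{A,C} P2:{P,Q,S}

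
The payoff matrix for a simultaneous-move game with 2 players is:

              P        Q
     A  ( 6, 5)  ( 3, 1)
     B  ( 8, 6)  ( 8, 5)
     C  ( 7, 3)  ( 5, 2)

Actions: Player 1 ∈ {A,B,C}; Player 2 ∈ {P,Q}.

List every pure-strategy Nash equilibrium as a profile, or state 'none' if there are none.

NE set: (B,P)

(A,P): not NE [P1→B gives 8>6]
(A,Q): not NE [P1→B gives 8>3; P2→P gives 5>1]
(B,P): NE
(B,Q): not NE [P2→P gives 6>5]
(C,P): not NE [P1→B gives 8>7]
(C,Q): not NE [P1→B gives 8>5; P2→P gives 3>2]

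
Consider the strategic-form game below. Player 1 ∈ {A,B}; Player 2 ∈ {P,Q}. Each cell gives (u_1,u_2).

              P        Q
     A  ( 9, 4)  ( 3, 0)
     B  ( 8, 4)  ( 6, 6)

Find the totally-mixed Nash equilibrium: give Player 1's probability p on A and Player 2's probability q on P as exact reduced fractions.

P1 indiff ⇒ q·9+(1-q)·3 = q·8+(1-q)·6 ⇒ q(1) = (1-q)(3) ⇒ q = 3/4
P2 indiff ⇒ p·4+(1-p)·4 = p·0+(1-p)·6 ⇒ p(4) = (1-p)(2) ⇒ p = 1/3

p=1/3, q=3/4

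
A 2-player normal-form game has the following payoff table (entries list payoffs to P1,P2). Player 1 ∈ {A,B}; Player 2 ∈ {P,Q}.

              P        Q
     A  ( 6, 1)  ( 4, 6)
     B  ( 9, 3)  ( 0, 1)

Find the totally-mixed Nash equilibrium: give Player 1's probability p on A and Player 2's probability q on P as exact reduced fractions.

(p,q) = (2/7, 4/7)

P1 indiff ⇒ q·6+(1-q)·4 = q·9+(1-q)·0 ⇒ q(-3) = (1-q)(-4) ⇒ q = 4/7
P2 indiff ⇒ p·1+(1-p)·3 = p·6+(1-p)·1 ⇒ p(-5) = (1-p)(-2) ⇒ p = 2/7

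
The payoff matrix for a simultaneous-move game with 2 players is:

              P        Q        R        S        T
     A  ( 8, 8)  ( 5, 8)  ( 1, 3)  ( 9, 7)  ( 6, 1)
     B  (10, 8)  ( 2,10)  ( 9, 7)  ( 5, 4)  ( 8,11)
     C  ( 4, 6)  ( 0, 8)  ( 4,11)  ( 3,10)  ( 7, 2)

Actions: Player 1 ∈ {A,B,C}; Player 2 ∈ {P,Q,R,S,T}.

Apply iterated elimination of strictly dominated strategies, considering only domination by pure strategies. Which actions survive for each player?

P1 drop C (B beats it: P:10>4 Q:2>0 R:9>4 S:5>3 T:8>7)
P2 drop R (P beats it: A:8>3 B:8>7)
P2 drop S (P beats it: A:8>7 B:8>4)
P1→{A,B} P2→{P,Q,T}

Survivors P1:{A,B} P2:{P,Q,T}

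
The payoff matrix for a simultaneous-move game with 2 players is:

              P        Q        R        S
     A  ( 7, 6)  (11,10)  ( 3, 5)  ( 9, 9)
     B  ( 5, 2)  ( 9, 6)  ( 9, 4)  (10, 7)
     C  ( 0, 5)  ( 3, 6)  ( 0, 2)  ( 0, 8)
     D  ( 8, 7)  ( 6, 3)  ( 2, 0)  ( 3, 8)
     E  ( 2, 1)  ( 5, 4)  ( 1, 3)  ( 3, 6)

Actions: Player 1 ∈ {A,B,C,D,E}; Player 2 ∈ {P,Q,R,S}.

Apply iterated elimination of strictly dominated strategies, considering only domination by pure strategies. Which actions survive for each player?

Survivors P1:{A,B} P2:{Q,S}

P1 drop C (A beats it: P:7>0 Q:11>3 R:3>0 S:9>0)
P1 drop E (A beats it: P:7>2 Q:11>5 R:3>1 S:9>3)
P2 drop P (S beats it: A:9>6 B:7>2 D:8>7)
P1 drop D (A beats it: Q:11>6 R:3>2 S:9>3)
P2 drop R (Q beats it: A:10>5 B:6>4)
P1→{A,B} P2→{Q,S}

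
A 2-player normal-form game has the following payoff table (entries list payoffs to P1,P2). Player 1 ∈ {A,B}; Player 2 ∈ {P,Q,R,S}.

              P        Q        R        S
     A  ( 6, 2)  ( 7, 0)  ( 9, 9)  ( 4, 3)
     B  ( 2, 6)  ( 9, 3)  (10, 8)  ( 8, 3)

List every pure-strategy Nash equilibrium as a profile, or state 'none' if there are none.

Nash profiles: (B,R)

(A,P): not NE [P2→R gives 9>2]
(A,Q): not NE [P1→B gives 9>7; P2→R gives 9>0]
(A,R): not NE [P1→B gives 10>9]
(A,S): not NE [P1→B gives 8>4; P2→R gives 9>3]
(B,P): not NE [P1→A gives 6>2; P2→R gives 8>6]
(B,Q): not NE [P2→R gives 8>3]
(B,R): NE
(B,S): not NE [P2→R gives 8>3]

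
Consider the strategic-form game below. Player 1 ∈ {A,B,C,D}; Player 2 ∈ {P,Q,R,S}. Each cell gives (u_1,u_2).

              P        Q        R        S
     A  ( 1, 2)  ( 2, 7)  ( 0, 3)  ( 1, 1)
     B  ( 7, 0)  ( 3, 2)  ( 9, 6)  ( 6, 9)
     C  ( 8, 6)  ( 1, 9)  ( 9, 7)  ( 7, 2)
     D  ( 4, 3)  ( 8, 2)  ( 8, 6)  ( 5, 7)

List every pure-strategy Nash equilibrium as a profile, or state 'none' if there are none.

(A,P): not NE [P1→C gives 8>1; P2→Q gives 7>2]
(A,Q): not NE [P1→D gives 8>2]
(A,R): not NE [P1→C gives 9>0; P2→Q gives 7>3]
(A,S): not NE [P1→C gives 7>1; P2→Q gives 7>1]
(B,P): not NE [P1→C gives 8>7; P2→S gives 9>0]
(B,Q): not NE [P1→D gives 8>3; P2→S gives 9>2]
(B,R): not NE [P2→S gives 9>6]
(B,S): not NE [P1→C gives 7>6]
(C,P): not NE [P2→Q gives 9>6]
(C,Q): not NE [P1→D gives 8>1]
(C,R): not NE [P2→Q gives 9>7]
(C,S): not NE [P2→Q gives 9>2]
(D,P): not NE [P1→C gives 8>4; P2→S gives 7>3]
(D,Q): not NE [P2→S gives 7>2]
(D,R): not NE [P1→C gives 9>8; P2→S gives 7>6]
(D,S): not NE [P1→C gives 7>5]

Equilibria: none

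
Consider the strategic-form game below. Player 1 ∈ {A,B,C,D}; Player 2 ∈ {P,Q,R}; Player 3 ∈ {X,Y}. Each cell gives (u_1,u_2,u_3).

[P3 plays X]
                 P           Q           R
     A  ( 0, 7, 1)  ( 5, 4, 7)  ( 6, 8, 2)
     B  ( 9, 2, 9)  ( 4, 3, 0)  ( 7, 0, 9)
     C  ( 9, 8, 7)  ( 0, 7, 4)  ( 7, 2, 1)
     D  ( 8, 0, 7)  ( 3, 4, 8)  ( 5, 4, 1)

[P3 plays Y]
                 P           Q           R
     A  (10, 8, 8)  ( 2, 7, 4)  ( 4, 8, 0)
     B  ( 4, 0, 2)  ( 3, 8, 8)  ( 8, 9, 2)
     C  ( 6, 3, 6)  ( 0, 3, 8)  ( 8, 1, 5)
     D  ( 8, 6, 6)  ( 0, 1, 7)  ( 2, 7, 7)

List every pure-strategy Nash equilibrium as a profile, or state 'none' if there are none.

(A,P,X): not NE [P1→C gives 9>0; P2→R gives 8>7; P3→Y gives 8>1]
(A,P,Y): NE
(A,Q,X): not NE [P2→R gives 8>4]
(A,Q,Y): not NE [P1→B gives 3>2; P2→R gives 8>7; P3→X gives 7>4]
(A,R,X): not NE [P1→C gives 7>6]
(A,R,Y): not NE [P1→C gives 8>4; P3→X gives 2>0]
(B,P,X): not NE [P2→Q gives 3>2]
(B,P,Y): not NE [P1→A gives 10>4; P2→R gives 9>0; P3→X gives 9>2]
(B,Q,X): not NE [P1→A gives 5>4; P3→Y gives 8>0]
(B,Q,Y): not NE [P2→R gives 9>8]
(B,R,X): not NE [P2→Q gives 3>0]
(B,R,Y): not NE [P3→X gives 9>2]
(C,P,X): NE
(C,P,Y): not NE [P1→A gives 10>6; P3→X gives 7>6]
(C,Q,X): not NE [P1→A gives 5>0; P2→P gives 8>7; P3→Y gives 8>4]
(C,Q,Y): not NE [P1→B gives 3>0]
(C,R,X): not NE [P2→P gives 8>2; P3→Y gives 5>1]
(C,R,Y): not NE [P2→Q gives 3>1]
(D,P,X): not NE [P1→C gives 9>8; P2→R gives 4>0]
(D,P,Y): not NE [P1→A gives 10>8; P2→R gives 7>6; P3→X gives 7>6]
(D,Q,X): not NE [P1→A gives 5>3]
(D,Q,Y): not NE [P1→B gives 3>0; P2→R gives 7>1; P3→X gives 8>7]
(D,R,X): not NE [P1→C gives 7>5; P3→Y gives 7>1]
(D,R,Y): not NE [P1→C gives 8>2]

PSNE = {(A,P,Y), (C,P,X)}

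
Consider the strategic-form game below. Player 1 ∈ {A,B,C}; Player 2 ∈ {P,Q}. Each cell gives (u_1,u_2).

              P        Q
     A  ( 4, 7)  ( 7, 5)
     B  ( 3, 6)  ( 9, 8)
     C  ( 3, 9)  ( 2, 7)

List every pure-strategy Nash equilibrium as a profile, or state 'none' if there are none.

NE set: (A,P), (B,Q)

(A,P): NE
(A,Q): not NE [P1→B gives 9>7; P2→P gives 7>5]
(B,P): not NE [P1→A gives 4>3; P2→Q gives 8>6]
(B,Q): NE
(C,P): not NE [P1→A gives 4>3]
(C,Q): not NE [P1→B gives 9>2; P2→P gives 9>7]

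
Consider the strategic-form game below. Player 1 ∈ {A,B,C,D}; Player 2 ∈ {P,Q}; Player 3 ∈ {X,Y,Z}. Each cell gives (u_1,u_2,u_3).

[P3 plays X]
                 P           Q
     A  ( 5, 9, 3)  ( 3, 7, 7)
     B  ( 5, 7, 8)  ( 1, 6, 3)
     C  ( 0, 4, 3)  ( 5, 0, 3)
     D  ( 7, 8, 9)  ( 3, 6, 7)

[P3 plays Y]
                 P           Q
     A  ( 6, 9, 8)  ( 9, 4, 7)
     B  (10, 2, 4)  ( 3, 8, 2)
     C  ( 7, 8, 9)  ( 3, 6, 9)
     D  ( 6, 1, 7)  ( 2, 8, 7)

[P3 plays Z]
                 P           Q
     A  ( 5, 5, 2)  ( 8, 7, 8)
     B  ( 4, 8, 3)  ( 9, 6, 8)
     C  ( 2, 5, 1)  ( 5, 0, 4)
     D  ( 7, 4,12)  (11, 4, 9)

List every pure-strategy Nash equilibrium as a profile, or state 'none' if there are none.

(A,P,X): not NE [P1→D gives 7>5; P3→Y gives 8>3]
(A,P,Y): not NE [P1→B gives 10>6]
(A,P,Z): not NE [P1→D gives 7>5; P2→Q gives 7>5; P3→Y gives 8>2]
(A,Q,X): not NE [P1→C gives 5>3; P2→P gives 9>7; P3→Z gives 8>7]
(A,Q,Y): not NE [P2→P gives 9>4; P3→Z gives 8>7]
(A,Q,Z): not NE [P1→D gives 11>8]
(B,P,X): not NE [P1→D gives 7>5]
(B,P,Y): not NE [P2→Q gives 8>2; P3→X gives 8>4]
(B,P,Z): not NE [P1→D gives 7>4; P3→X gives 8>3]
(B,Q,X): not NE [P1→C gives 5>1; P2→P gives 7>6; P3→Z gives 8>3]
(B,Q,Y): not NE [P1→A gives 9>3; P3→Z gives 8>2]
(B,Q,Z): not NE [P1→D gives 11>9; P2→P gives 8>6]
(C,P,X): not NE [P1→D gives 7>0; P3→Y gives 9>3]
(C,P,Y): not NE [P1→B gives 10>7]
(C,P,Z): not NE [P1→D gives 7>2; P3→Y gives 9>1]
(C,Q,X): not NE [P2→P gives 4>0; P3→Y gives 9>3]
(C,Q,Y): not NE [P1→A gives 9>3; P2→P gives 8>6]
(C,Q,Z): not NE [P1→D gives 11>5; P2→P gives 5>0; P3→Y gives 9>4]
(D,P,X): not NE [P3→Z gives 12>9]
(D,P,Y): not NE [P1→B gives 10>6; P2→Q gives 8>1; P3→Z gives 12>7]
(D,P,Z): NE
(D,Q,X): not NE [P1→C gives 5>3; P2→P gives 8>6; P3→Z gives 9>7]
(D,Q,Y): not NE [P1→A gives 9>2; P3→Z gives 9>7]
(D,Q,Z): NE

NE set: (D,P,Z), (D,Q,Z)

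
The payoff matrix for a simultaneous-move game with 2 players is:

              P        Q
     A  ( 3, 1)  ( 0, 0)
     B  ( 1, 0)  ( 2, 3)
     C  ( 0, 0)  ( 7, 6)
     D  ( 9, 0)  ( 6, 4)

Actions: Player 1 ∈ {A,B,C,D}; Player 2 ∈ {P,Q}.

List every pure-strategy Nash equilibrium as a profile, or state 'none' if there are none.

(A,P): not NE [P1→D gives 9>3]
(A,Q): not NE [P1→C gives 7>0; P2→P gives 1>0]
(B,P): not NE [P1→D gives 9>1; P2→Q gives 3>0]
(B,Q): not NE [P1→C gives 7>2]
(C,P): not NE [P1→D gives 9>0; P2→Q gives 6>0]
(C,Q): NE
(D,P): not NE [P2→Q gives 4>0]
(D,Q): not NE [P1→C gives 7>6]

PSNE = {(C,Q)}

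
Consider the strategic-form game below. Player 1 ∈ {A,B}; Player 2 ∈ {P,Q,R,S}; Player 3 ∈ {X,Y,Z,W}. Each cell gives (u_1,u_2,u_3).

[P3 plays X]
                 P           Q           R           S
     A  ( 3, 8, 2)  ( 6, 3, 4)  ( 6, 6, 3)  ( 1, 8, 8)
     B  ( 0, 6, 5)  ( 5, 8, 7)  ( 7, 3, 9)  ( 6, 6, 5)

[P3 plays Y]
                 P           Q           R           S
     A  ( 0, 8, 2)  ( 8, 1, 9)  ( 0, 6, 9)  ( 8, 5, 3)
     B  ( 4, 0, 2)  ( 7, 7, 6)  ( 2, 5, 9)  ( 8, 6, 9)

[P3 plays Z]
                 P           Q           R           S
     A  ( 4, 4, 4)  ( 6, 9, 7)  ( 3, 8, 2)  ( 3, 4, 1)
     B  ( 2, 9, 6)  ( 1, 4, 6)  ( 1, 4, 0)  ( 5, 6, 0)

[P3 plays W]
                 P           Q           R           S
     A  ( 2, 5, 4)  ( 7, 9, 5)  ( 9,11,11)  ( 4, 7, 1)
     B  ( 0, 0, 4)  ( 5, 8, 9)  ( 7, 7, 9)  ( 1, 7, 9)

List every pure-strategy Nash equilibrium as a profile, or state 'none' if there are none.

(A,P,X): not NE [P3→W gives 4>2]
(A,P,Y): not NE [P1→B gives 4>0; P3→W gives 4>2]
(A,P,Z): not NE [P2→Q gives 9>4]
(A,P,W): not NE [P2→R gives 11>5]
(A,Q,X): not NE [P2→S gives 8>3; P3→Y gives 9>4]
(A,Q,Y): not NE [P2→P gives 8>1]
(A,Q,Z): not NE [P3→Y gives 9>7]
(A,Q,W): not NE [P2→R gives 11>9; P3→Y gives 9>5]
(A,R,X): not NE [P1→B gives 7>6; P2→S gives 8>6; P3→W gives 11>3]
(A,R,Y): not NE [P1→B gives 2>0; P2→P gives 8>6; P3→W gives 11>9]
(A,R,Z): not NE [P2→Q gives 9>8; P3→W gives 11>2]
(A,R,W): NE
(A,S,X): not NE [P1→B gives 6>1]
(A,S,Y): not NE [P2→P gives 8>5; P3→X gives 8>3]
(A,S,Z): not NE [P1→B gives 5>3; P2→Q gives 9>4; P3→X gives 8>1]
(A,S,W): not NE [P2→R gives 11>7; P3→X gives 8>1]
(B,P,X): not NE [P1→A gives 3>0; P2→Q gives 8>6; P3→Z gives 6>5]
(B,P,Y): not NE [P2→Q gives 7>0; P3→Z gives 6>2]
(B,P,Z): not NE [P1→A gives 4>2]
(B,P,W): not NE [P1→A gives 2>0; P2→Q gives 8>0; P3→Z gives 6>4]
(B,Q,X): not NE [P1→A gives 6>5; P3→W gives 9>7]
(B,Q,Y): not NE [P1→A gives 8>7; P3→W gives 9>6]
(B,Q,Z): not NE [P1→A gives 6>1; P2→P gives 9>4; P3→W gives 9>6]
(B,Q,W): not NE [P1→A gives 7>5]
(B,R,X): not NE [P2→Q gives 8>3]
(B,R,Y): not NE [P2→Q gives 7>5]
(B,R,Z): not NE [P1→A gives 3>1; P2→P gives 9>4; P3→W gives 9>0]
(B,R,W): not NE [P1→A gives 9>7; P2→Q gives 8>7]
(B,S,X): not NE [P2→Q gives 8>6; P3→W gives 9>5]
(B,S,Y): not NE [P2→Q gives 7>6]
(B,S,Z): not NE [P2→P gives 9>6; P3→W gives 9>0]
(B,S,W): not NE [P1→A gives 4>1; P2→Q gives 8>7]

NE set: (A,R,W)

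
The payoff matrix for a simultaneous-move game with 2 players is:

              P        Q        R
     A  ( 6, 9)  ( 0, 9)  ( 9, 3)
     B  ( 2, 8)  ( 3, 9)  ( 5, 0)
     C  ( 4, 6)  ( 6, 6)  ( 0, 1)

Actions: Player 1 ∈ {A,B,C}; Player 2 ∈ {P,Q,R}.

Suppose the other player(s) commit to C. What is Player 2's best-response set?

u_2(P vs C) = 6
u_2(Q vs C) = 6
u_2(R vs C) = 1
max payoff 6 at {P,Q}

argmax u_2 = {P,Q}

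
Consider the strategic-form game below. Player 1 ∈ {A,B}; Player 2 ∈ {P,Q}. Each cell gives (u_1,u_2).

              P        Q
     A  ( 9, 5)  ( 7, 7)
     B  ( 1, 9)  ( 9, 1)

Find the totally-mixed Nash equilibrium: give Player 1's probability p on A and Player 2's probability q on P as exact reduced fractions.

p=4/5, q=1/5

P1 indiff ⇒ q·9+(1-q)·7 = q·1+(1-q)·9 ⇒ q(8) = (1-q)(2) ⇒ q = 1/5
P2 indiff ⇒ p·5+(1-p)·9 = p·7+(1-p)·1 ⇒ p(-2) = (1-p)(-8) ⇒ p = 4/5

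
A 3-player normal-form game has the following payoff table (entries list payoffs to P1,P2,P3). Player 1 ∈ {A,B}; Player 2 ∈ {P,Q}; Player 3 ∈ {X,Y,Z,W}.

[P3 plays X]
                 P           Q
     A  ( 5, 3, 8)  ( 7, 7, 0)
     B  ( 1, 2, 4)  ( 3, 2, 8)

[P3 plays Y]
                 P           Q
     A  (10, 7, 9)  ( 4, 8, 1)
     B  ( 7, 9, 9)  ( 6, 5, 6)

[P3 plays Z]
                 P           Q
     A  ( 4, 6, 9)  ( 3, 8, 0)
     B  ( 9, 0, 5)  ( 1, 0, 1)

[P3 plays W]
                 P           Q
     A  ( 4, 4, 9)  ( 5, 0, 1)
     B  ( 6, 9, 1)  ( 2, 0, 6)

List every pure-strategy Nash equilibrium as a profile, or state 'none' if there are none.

(A,P,X): not NE [P2→Q gives 7>3; P3→W gives 9>8]
(A,P,Y): not NE [P2→Q gives 8>7]
(A,P,Z): not NE [P1→B gives 9>4; P2→Q gives 8>6]
(A,P,W): not NE [P1→B gives 6>4]
(A,Q,X): not NE [P3→W gives 1>0]
(A,Q,Y): not NE [P1→B gives 6>4]
(A,Q,Z): not NE [P3→W gives 1>0]
(A,Q,W): not NE [P2→P gives 4>0]
(B,P,X): not NE [P1→A gives 5>1; P3→Y gives 9>4]
(B,P,Y): not NE [P1→A gives 10>7]
(B,P,Z): not NE [P3→Y gives 9>5]
(B,P,W): not NE [P3→Y gives 9>1]
(B,Q,X): not NE [P1→A gives 7>3]
(B,Q,Y): not NE [P2→P gives 9>5; P3→X gives 8>6]
(B,Q,Z): not NE [P1→A gives 3>1; P3→X gives 8>1]
(B,Q,W): not NE [P1→A gives 5>2; P2→P gives 9>0; P3→X gives 8>6]

No pure NE.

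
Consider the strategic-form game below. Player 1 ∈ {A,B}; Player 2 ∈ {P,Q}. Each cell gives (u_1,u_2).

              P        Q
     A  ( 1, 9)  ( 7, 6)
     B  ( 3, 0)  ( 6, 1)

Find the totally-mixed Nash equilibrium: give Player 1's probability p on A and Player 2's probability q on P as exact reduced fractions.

(p,q) = (1/4, 1/3)

P1 indiff ⇒ q·1+(1-q)·7 = q·3+(1-q)·6 ⇒ q(-2) = (1-q)(-1) ⇒ q = 1/3
P2 indiff ⇒ p·9+(1-p)·0 = p·6+(1-p)·1 ⇒ p(3) = (1-p)(1) ⇒ p = 1/4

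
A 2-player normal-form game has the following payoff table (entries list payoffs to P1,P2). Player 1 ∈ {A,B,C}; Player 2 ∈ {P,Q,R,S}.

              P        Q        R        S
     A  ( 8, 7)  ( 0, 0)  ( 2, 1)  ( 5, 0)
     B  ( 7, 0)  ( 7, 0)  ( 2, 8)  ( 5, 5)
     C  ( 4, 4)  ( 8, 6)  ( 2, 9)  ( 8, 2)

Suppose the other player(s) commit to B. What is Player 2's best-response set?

P2 best: {R}

u_2(P vs B) = 0
u_2(Q vs B) = 0
u_2(R vs B) = 8
u_2(S vs B) = 5
max payoff 8 at {R}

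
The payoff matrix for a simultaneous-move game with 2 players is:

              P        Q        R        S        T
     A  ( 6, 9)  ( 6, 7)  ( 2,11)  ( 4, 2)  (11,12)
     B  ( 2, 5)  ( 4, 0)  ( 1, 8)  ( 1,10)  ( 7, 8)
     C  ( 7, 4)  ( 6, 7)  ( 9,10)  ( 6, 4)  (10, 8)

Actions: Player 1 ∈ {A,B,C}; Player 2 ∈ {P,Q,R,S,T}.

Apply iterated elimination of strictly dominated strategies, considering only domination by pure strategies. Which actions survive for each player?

P1 drop B (A beats it: P:6>2 Q:6>4 R:2>1 S:4>1 T:11>7)
P2 drop P (R beats it: A:11>9 C:10>4)
P2 drop Q (R beats it: A:11>7 C:10>7)
P2 drop S (R beats it: A:11>2 C:10>4)
P1→{A,C} P2→{R,T}

IESDS → P1:{A,C} P2:{R,T}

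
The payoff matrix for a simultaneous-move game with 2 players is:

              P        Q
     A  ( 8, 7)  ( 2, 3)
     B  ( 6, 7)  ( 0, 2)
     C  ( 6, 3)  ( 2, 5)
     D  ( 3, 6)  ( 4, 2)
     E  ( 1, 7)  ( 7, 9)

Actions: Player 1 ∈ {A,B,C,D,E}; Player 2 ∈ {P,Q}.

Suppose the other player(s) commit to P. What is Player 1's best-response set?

u_1(A vs P) = 8
u_1(B vs P) = 6
u_1(C vs P) = 6
u_1(D vs P) = 3
u_1(E vs P) = 1
max payoff 8 at {A}

BR_1 = {A}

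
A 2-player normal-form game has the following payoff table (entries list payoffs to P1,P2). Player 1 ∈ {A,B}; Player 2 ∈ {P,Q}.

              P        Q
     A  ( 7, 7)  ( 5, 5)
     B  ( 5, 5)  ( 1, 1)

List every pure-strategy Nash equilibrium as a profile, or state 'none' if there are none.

(A,P): NE
(A,Q): not NE [P2→P gives 7>5]
(B,P): not NE [P1→A gives 7>5]
(B,Q): not NE [P1→A gives 5>1; P2→P gives 5>1]

Nash profiles: (A,P)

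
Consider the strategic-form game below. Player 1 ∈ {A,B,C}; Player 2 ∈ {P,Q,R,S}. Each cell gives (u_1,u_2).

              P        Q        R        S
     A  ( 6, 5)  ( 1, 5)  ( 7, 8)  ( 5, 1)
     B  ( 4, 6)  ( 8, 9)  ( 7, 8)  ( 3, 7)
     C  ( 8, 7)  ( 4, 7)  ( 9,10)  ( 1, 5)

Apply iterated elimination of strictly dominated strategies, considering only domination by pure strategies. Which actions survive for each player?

P2 drop P (R beats it: A:8>5 B:8>6 C:10>7)
P2 drop S (Q beats it: A:5>1 B:9>7 C:7>5)
P1 drop A (C beats it: Q:4>1 R:9>7)
P1→{B,C} P2→{Q,R}

Survivors P1:{B,C} P2:{Q,R}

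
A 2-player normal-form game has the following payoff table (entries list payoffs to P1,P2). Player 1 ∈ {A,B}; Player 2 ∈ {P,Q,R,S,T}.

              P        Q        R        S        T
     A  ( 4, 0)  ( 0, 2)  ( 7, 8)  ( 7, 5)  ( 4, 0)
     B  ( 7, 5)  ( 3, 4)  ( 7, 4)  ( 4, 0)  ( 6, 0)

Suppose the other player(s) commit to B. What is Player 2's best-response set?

BR_2 = {P}

u_2(P vs B) = 5
u_2(Q vs B) = 4
u_2(R vs B) = 4
u_2(S vs B) = 0
u_2(T vs B) = 0
max payoff 5 at {P}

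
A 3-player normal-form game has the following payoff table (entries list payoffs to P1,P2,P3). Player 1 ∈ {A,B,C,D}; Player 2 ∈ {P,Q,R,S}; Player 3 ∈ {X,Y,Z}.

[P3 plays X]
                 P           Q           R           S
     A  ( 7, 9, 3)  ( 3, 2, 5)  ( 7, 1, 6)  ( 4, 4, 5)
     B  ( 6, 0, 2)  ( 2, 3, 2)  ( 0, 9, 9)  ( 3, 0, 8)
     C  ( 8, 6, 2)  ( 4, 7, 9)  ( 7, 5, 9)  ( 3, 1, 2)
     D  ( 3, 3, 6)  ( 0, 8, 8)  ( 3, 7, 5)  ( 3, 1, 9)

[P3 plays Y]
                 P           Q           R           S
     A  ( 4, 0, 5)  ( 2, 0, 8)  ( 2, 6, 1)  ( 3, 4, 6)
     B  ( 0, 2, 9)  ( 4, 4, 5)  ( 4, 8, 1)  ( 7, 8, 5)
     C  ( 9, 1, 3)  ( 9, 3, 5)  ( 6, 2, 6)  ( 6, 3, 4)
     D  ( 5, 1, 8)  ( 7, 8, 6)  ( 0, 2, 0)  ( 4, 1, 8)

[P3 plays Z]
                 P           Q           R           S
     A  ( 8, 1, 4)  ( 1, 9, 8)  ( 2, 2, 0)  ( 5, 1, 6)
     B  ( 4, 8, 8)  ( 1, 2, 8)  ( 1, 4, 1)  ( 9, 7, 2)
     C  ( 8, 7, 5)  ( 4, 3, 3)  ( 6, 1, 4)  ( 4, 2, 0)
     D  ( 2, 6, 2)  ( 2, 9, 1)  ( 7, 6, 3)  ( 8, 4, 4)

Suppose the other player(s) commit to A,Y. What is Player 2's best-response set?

u_2(P vs A,Y) = 0
u_2(Q vs A,Y) = 0
u_2(R vs A,Y) = 6
u_2(S vs A,Y) = 4
max payoff 6 at {R}

argmax u_2 = {R}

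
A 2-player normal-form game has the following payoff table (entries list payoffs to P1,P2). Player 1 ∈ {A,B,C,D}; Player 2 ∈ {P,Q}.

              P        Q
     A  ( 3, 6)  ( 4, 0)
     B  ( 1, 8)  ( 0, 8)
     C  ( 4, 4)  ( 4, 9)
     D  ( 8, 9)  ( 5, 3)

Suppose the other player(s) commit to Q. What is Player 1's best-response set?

argmax u_1 = {D}

u_1(A vs Q) = 4
u_1(B vs Q) = 0
u_1(C vs Q) = 4
u_1(D vs Q) = 5
max payoff 5 at {D}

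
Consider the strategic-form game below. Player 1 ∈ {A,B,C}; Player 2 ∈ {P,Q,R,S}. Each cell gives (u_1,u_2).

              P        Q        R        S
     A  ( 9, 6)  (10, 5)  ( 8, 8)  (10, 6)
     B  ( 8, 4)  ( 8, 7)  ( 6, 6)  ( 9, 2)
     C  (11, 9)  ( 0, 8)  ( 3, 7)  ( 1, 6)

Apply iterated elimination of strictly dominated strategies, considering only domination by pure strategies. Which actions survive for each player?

IESDS → P1:{A,C} P2:{P,R}

P1 drop B (A beats it: P:9>8 Q:10>8 R:8>6 S:10>9)
P2 drop Q (P beats it: A:6>5 C:9>8)
P2 drop S (R beats it: A:8>6 C:7>6)
P1→{A,C} P2→{P,R}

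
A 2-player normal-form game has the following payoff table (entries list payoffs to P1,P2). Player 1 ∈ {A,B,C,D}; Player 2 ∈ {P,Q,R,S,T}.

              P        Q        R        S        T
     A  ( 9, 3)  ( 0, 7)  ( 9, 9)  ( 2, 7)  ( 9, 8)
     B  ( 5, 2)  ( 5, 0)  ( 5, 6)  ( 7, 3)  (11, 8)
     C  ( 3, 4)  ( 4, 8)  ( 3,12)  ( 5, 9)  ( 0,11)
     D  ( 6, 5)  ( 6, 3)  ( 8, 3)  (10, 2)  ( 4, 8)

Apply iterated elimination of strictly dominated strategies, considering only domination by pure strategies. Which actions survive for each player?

P1 drop C (B beats it: P:5>3 Q:5>4 R:5>3 S:7>5 T:11>0)
P2 drop P (T beats it: A:8>3 B:8>2 D:8>5)
P2 drop Q (T beats it: A:8>7 B:8>0 D:8>3)
P2 drop S (R beats it: A:9>7 B:6>3 D:3>2)
P1 drop D (A beats it: R:9>8 T:9>4)
P1→{A,B} P2→{R,T}

IESDS → P1:{A,B} P2:{R,T}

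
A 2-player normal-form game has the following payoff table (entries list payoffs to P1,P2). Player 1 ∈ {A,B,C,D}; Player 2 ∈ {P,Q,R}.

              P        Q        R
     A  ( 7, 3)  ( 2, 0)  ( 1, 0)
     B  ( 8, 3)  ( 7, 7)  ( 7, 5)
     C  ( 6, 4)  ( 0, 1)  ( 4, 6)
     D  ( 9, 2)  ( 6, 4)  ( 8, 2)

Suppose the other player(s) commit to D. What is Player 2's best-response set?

argmax u_2 = {Q}

u_2(P vs D) = 2
u_2(Q vs D) = 4
u_2(R vs D) = 2
max payoff 4 at {Q}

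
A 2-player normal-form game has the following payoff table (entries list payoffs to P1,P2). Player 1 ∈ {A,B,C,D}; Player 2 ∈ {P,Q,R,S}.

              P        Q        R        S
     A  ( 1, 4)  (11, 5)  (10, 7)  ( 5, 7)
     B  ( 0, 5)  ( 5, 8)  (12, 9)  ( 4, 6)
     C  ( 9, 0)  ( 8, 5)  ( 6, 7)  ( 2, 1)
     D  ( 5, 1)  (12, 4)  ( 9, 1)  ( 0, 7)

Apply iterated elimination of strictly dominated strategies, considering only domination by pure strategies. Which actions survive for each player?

IESDS → P1:{A,B,D} P2:{Q,R,S}

P2 drop P (Q beats it: A:5>4 B:8>5 C:5>0 D:4>1)
P1 drop C (A beats it: Q:11>8 R:10>6 S:5>2)
P1→{A,B,D} P2→{Q,R,S}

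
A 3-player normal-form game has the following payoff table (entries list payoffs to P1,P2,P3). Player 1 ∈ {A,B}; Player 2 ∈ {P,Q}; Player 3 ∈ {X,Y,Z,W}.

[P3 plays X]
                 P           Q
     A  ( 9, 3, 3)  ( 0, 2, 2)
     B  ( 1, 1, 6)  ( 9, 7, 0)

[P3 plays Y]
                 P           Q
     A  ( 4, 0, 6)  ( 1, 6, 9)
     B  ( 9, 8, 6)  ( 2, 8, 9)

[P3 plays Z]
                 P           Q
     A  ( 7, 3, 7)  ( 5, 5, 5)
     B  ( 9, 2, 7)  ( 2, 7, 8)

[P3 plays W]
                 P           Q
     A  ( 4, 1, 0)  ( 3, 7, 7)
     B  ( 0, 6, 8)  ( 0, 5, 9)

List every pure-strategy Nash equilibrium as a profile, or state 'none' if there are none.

(A,P,X): not NE [P3→Z gives 7>3]
(A,P,Y): not NE [P1→B gives 9>4; P2→Q gives 6>0; P3→Z gives 7>6]
(A,P,Z): not NE [P1→B gives 9>7; P2→Q gives 5>3]
(A,P,W): not NE [P2→Q gives 7>1; P3→Z gives 7>0]
(A,Q,X): not NE [P1→B gives 9>0; P2→P gives 3>2; P3→Y gives 9>2]
(A,Q,Y): not NE [P1→B gives 2>1]
(A,Q,Z): not NE [P3→Y gives 9>5]
(A,Q,W): not NE [P3→Y gives 9>7]
(B,P,X): not NE [P1→A gives 9>1; P2→Q gives 7>1; P3→W gives 8>6]
(B,P,Y): not NE [P3→W gives 8>6]
(B,P,Z): not NE [P2→Q gives 7>2; P3→W gives 8>7]
(B,P,W): not NE [P1→A gives 4>0]
(B,Q,X): not NE [P3→W gives 9>0]
(B,Q,Y): NE
(B,Q,Z): not NE [P1→A gives 5>2; P3→W gives 9>8]
(B,Q,W): not NE [P1→A gives 3>0; P2→P gives 6>5]

NE set: (B,Q,Y)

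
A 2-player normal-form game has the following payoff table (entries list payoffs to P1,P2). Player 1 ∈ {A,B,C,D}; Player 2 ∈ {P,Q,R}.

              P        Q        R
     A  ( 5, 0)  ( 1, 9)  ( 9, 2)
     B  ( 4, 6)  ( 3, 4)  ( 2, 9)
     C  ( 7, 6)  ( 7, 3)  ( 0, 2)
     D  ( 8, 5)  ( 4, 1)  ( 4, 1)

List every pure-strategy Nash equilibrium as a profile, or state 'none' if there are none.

PSNE = {(D,P)}

(A,P): not NE [P1→D gives 8>5; P2→Q gives 9>0]
(A,Q): not NE [P1→C gives 7>1]
(A,R): not NE [P2→Q gives 9>2]
(B,P): not NE [P1→D gives 8>4; P2→R gives 9>6]
(B,Q): not NE [P1→C gives 7>3; P2→R gives 9>4]
(B,R): not NE [P1→A gives 9>2]
(C,P): not NE [P1→D gives 8>7]
(C,Q): not NE [P2→P gives 6>3]
(C,R): not NE [P1→A gives 9>0; P2→P gives 6>2]
(D,P): NE
(D,Q): not NE [P1→C gives 7>4; P2→P gives 5>1]
(D,R): not NE [P1→A gives 9>4; P2→P gives 5>1]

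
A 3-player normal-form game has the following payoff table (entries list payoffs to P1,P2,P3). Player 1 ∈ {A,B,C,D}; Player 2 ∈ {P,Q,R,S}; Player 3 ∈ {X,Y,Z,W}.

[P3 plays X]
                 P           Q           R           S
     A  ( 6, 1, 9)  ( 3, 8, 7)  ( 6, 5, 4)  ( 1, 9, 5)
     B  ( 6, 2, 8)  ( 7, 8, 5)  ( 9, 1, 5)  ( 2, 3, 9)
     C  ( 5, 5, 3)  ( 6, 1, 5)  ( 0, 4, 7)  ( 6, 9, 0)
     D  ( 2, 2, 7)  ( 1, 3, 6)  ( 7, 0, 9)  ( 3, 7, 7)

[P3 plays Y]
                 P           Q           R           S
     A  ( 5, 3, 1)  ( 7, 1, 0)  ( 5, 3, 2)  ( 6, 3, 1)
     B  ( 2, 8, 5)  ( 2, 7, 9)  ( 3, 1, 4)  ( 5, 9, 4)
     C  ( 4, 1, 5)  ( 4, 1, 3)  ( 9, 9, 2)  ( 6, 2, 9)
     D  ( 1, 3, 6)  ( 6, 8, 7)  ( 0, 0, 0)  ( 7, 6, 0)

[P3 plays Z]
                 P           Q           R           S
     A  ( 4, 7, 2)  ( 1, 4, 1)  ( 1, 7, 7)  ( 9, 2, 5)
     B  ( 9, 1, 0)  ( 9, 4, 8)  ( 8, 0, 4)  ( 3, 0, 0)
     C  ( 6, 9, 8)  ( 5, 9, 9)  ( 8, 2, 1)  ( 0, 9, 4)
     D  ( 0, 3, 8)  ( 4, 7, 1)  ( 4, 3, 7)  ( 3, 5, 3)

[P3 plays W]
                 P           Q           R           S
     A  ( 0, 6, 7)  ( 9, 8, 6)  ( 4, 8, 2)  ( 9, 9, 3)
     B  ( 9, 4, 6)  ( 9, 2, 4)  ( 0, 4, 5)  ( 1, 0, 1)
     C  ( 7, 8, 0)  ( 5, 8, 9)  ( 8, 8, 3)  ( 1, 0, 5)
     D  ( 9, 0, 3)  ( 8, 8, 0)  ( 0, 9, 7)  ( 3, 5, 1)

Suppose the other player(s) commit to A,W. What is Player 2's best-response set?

BR_2 = {S}

u_2(P vs A,W) = 6
u_2(Q vs A,W) = 8
u_2(R vs A,W) = 8
u_2(S vs A,W) = 9
max payoff 9 at {S}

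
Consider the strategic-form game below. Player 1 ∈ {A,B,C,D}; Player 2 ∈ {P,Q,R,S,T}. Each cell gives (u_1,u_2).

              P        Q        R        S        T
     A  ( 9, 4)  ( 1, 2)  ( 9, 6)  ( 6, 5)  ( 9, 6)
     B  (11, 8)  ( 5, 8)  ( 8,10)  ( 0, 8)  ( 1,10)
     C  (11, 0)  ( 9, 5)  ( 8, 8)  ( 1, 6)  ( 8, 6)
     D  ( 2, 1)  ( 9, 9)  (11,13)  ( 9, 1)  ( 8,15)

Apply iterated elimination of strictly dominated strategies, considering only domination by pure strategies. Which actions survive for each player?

P2 drop P (R beats it: A:6>4 B:10>8 C:8>0 D:13>1)
P1 drop B (D beats it: Q:9>5 R:11>8 S:9>0 T:8>1)
P2 drop Q (R beats it: A:6>2 C:8>5 D:13>9)
P1 drop C (A beats it: R:9>8 S:6>1 T:9>8)
P2 drop S (R beats it: A:6>5 D:13>1)
P1→{A,D} P2→{R,T}

Survivors P1:{A,D} P2:{R,T}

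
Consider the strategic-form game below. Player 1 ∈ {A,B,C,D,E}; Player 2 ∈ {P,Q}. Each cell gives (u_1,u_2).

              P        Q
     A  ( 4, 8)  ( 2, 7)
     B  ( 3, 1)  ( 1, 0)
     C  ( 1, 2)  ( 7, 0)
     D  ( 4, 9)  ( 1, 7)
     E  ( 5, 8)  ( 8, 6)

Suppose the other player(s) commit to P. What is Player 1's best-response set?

u_1(A vs P) = 4
u_1(B vs P) = 3
u_1(C vs P) = 1
u_1(D vs P) = 4
u_1(E vs P) = 5
max payoff 5 at {E}

argmax u_1 = {E}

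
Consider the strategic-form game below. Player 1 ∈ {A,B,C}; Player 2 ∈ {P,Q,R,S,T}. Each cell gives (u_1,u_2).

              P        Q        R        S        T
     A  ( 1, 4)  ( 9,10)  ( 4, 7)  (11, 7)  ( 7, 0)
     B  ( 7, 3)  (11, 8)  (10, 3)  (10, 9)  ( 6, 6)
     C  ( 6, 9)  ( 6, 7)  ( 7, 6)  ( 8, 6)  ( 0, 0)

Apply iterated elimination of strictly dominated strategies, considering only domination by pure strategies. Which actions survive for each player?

Remaining: P1:{A,B} P2:{Q,S}

P1 drop C (B beats it: P:7>6 Q:11>6 R:10>7 S:10>8 T:6>0)
P2 drop P (Q beats it: A:10>4 B:8>3)
P2 drop R (Q beats it: A:10>7 B:8>3)
P2 drop T (Q beats it: A:10>0 B:8>6)
P1→{A,B} P2→{Q,S}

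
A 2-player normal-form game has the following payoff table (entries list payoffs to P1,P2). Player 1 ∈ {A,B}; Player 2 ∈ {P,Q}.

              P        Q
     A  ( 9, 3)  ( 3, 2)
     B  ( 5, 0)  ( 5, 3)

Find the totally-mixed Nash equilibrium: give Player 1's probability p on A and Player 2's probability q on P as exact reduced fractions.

p=3/4, q=1/3

P1 indiff ⇒ q·9+(1-q)·3 = q·5+(1-q)·5 ⇒ q(4) = (1-q)(2) ⇒ q = 1/3
P2 indiff ⇒ p·3+(1-p)·0 = p·2+(1-p)·3 ⇒ p(1) = (1-p)(3) ⇒ p = 3/4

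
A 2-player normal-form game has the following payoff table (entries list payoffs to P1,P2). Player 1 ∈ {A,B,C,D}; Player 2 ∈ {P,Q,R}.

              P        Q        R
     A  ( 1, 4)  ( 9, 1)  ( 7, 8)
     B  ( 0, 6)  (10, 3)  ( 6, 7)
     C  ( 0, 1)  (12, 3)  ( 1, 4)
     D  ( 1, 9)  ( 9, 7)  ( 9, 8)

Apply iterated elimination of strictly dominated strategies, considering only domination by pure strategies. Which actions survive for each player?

P2 drop Q (R beats it: A:8>1 B:7>3 C:4>3 D:8>7)
P1 drop B (A beats it: P:1>0 R:7>6)
P1 drop C (A beats it: P:1>0 R:7>1)
P1→{A,D} P2→{P,R}

IESDS → P1:{A,D} P2:{P,R}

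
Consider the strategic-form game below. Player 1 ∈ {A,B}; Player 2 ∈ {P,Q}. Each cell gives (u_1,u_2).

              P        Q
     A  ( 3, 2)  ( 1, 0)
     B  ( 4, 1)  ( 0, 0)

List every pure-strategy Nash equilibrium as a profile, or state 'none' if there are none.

NE set: (B,P)

(A,P): not NE [P1→B gives 4>3]
(A,Q): not NE [P2→P gives 2>0]
(B,P): NE
(B,Q): not NE [P1→A gives 1>0; P2→P gives 1>0]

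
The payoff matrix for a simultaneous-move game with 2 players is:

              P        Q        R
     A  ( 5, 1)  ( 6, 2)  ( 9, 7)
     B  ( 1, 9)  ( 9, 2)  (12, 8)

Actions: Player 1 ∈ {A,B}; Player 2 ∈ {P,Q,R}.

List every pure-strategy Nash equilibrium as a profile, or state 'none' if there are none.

Equilibria: none

(A,P): not NE [P2→R gives 7>1]
(A,Q): not NE [P1→B gives 9>6; P2→R gives 7>2]
(A,R): not NE [P1→B gives 12>9]
(B,P): not NE [P1→A gives 5>1]
(B,Q): not NE [P2→P gives 9>2]
(B,R): not NE [P2→P gives 9>8]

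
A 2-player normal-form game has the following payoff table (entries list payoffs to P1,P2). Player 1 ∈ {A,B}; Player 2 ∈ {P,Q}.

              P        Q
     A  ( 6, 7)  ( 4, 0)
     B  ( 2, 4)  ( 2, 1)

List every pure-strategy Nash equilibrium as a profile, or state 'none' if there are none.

(A,P): NE
(A,Q): not NE [P2→P gives 7>0]
(B,P): not NE [P1→A gives 6>2]
(B,Q): not NE [P1→A gives 4>2; P2→P gives 4>1]

NE set: (A,P)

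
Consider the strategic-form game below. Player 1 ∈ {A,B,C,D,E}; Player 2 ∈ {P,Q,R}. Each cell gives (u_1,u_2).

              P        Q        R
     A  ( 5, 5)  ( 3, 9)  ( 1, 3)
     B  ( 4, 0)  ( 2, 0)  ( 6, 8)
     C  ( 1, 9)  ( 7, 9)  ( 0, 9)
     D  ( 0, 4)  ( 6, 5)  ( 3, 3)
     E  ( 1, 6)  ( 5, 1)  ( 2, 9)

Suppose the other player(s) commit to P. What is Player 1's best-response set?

u_1(A vs P) = 5
u_1(B vs P) = 4
u_1(C vs P) = 1
u_1(D vs P) = 0
u_1(E vs P) = 1
max payoff 5 at {A}

BR_1 = {A}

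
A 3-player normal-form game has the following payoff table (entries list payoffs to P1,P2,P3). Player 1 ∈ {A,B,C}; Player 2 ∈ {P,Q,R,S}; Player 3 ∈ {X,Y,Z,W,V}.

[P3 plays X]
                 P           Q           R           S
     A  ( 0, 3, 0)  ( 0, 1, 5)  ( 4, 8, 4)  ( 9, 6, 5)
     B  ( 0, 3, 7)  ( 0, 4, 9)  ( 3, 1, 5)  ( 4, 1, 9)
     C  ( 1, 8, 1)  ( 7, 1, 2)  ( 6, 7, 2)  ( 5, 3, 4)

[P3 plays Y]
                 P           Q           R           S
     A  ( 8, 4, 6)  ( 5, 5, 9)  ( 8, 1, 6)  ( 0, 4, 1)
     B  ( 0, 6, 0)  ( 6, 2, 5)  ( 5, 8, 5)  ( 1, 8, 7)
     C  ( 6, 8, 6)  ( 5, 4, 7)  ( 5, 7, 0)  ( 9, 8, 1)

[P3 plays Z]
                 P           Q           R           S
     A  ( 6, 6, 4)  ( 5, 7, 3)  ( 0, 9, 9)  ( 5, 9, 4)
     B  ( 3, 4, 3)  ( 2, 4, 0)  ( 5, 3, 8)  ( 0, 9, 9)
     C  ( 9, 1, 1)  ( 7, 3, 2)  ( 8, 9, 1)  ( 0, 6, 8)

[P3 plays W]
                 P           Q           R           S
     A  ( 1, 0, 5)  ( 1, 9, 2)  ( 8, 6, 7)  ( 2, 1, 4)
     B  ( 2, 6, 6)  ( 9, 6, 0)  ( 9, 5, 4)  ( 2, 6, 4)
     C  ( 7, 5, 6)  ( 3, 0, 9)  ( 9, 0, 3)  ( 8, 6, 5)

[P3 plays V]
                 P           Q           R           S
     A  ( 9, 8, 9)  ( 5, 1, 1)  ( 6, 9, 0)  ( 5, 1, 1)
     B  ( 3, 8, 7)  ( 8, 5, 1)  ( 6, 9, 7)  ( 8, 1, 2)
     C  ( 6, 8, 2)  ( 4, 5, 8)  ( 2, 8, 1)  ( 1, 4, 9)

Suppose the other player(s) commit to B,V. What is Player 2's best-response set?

BR_2 = {R}

u_2(P vs B,V) = 8
u_2(Q vs B,V) = 5
u_2(R vs B,V) = 9
u_2(S vs B,V) = 1
max payoff 9 at {R}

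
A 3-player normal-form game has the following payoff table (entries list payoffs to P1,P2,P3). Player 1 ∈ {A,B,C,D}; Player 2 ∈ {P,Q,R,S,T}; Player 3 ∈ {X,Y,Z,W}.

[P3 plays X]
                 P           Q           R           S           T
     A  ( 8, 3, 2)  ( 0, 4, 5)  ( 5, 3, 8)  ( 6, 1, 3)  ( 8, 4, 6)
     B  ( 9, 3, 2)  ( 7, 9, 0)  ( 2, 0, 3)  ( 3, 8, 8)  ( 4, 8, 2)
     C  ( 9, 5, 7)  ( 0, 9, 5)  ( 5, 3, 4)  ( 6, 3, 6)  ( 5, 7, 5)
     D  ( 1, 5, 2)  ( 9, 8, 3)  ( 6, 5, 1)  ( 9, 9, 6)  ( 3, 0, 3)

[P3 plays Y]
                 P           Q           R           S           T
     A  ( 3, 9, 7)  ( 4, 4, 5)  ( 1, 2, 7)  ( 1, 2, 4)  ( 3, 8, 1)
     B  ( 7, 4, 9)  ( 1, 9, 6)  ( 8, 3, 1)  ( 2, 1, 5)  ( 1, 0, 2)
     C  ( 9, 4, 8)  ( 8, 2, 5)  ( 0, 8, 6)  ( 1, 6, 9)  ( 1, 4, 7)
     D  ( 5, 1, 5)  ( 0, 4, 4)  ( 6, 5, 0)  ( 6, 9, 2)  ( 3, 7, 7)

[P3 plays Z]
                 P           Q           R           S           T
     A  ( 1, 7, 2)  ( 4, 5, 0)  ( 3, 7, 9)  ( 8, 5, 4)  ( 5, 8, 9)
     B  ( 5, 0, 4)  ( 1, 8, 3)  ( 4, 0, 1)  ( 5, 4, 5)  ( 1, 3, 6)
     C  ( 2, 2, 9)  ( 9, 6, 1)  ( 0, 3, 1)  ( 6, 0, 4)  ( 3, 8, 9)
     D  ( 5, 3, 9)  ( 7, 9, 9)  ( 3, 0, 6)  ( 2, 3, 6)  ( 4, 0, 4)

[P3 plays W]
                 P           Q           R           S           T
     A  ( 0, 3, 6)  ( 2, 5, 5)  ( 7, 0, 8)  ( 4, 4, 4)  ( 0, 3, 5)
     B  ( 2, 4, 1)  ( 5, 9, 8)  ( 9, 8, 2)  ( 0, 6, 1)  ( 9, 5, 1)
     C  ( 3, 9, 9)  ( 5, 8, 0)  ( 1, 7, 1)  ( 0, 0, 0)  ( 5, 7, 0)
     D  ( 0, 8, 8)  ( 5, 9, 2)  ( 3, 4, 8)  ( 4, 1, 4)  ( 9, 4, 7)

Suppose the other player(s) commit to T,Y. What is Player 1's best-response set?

u_1(A vs T,Y) = 3
u_1(B vs T,Y) = 1
u_1(C vs T,Y) = 1
u_1(D vs T,Y) = 3
max payoff 3 at {A,D}

BR_1 = {A,D}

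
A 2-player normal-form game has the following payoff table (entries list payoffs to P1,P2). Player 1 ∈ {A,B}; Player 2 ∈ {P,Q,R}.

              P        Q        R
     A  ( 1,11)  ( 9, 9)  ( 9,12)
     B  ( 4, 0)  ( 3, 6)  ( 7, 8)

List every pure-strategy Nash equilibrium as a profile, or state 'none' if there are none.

PSNE = {(A,R)}

(A,P): not NE [P1→B gives 4>1; P2→R gives 12>11]
(A,Q): not NE [P2→R gives 12>9]
(A,R): NE
(B,P): not NE [P2→R gives 8>0]
(B,Q): not NE [P1→A gives 9>3; P2→R gives 8>6]
(B,R): not NE [P1→A gives 9>7]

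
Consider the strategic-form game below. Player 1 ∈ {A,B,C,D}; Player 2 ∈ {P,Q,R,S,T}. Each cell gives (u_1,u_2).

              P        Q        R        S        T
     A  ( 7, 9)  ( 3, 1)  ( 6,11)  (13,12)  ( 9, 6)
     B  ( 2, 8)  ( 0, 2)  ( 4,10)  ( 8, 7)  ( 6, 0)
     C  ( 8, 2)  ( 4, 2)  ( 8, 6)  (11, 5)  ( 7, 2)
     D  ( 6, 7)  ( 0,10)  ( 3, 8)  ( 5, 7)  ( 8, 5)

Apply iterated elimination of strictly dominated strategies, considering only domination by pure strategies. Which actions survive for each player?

P1 drop B (A beats it: P:7>2 Q:3>0 R:6>4 S:13>8 T:9>6)
P1 drop D (A beats it: P:7>6 Q:3>0 R:6>3 S:13>5 T:9>8)
P2 drop P (R beats it: A:11>9 C:6>2)
P2 drop Q (R beats it: A:11>1 C:6>2)
P2 drop T (R beats it: A:11>6 C:6>2)
P1→{A,C} P2→{R,S}

Remaining: P1:{A,C} P2:{R,S}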